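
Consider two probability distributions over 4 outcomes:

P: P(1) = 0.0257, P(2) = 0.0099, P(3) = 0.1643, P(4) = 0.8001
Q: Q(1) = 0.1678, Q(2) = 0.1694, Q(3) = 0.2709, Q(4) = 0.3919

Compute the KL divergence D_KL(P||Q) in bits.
0.5952 bits

D_KL(P||Q) = Σ P(x) log₂(P(x)/Q(x))

Computing term by term:
  P(1)·log₂(P(1)/Q(1)) = 0.0257·log₂(0.0257/0.1678) = -0.06957
  P(2)·log₂(P(2)/Q(2)) = 0.0099·log₂(0.0099/0.1694) = -0.04056
  P(3)·log₂(P(3)/Q(3)) = 0.1643·log₂(0.1643/0.2709) = -0.11853
  P(4)·log₂(P(4)/Q(4)) = 0.8001·log₂(0.8001/0.3919) = 0.82386

D_KL(P||Q) = -0.06957 - 0.04056 - 0.11853 + 0.82386 = 0.59520 ≈ 0.5952 bits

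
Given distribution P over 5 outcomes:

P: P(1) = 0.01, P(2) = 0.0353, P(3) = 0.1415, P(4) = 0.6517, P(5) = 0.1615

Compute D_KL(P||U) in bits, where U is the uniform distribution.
0.8586 bits

U(i) = 1/5 for all i

D_KL(P||U) = Σ P(x) log₂(P(x) / (1/5))
           = Σ P(x) log₂(P(x)) + log₂(5)
           = log₂(5) - H(P)

H(P) = -Σ P(x) log₂(P(x)):
  -P(1)·log₂(P(1)) = -(0.01)·log₂(0.01) = 0.06644
  -P(2)·log₂(P(2)) = -(0.0353)·log₂(0.0353) = 0.17029
  -P(3)·log₂(P(3)) = -(0.1415)·log₂(0.1415) = 0.39919
  -P(4)·log₂(P(4)) = -(0.6517)·log₂(0.6517) = 0.40257
  -P(5)·log₂(P(5)) = -(0.1615)·log₂(0.1615) = 0.42481
H(P) = 0.06644 + 0.17029 + 0.39919 + 0.40257 + 0.42481 = 1.46330 bits

log₂(5) = 2.32193 bits

D_KL(P||U) = 2.32193 - 1.46330 = 0.85863 ≈ 0.8586 bits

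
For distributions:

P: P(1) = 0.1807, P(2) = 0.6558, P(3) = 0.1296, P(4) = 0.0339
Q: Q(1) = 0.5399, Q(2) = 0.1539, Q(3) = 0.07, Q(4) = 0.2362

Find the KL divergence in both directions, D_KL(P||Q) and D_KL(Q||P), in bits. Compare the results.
D_KL(P||Q) = 1.1063 bits, D_KL(Q||P) = 1.1300 bits. D_KL(Q||P) is larger than D_KL(P||Q) by 0.0237 bits; the two directions differ.

D_KL(P||Q) = Σ P(x) log₂(P(x)/Q(x))

Computing term by term:
  P(1)·log₂(P(1)/Q(1)) = 0.1807·log₂(0.1807/0.5399) = -0.28534
  P(2)·log₂(P(2)/Q(2)) = 0.6558·log₂(0.6558/0.1539) = 1.37145
  P(3)·log₂(P(3)/Q(3)) = 0.1296·log₂(0.1296/0.07) = 0.11517
  P(4)·log₂(P(4)/Q(4)) = 0.0339·log₂(0.0339/0.2362) = -0.09494

D_KL(P||Q) = -0.28534 + 1.37145 + 0.11517 - 0.09494 = 1.10634 ≈ 1.1063 bits

D_KL(Q||P) = Σ Q(x) log₂(Q(x)/P(x))

Computing term by term:
  Q(1)·log₂(Q(1)/P(1)) = 0.5399·log₂(0.5399/0.1807) = 0.85255
  Q(2)·log₂(Q(2)/P(2)) = 0.1539·log₂(0.1539/0.6558) = -0.32185
  Q(3)·log₂(Q(3)/P(3)) = 0.07·log₂(0.07/0.1296) = -0.06220
  Q(4)·log₂(Q(4)/P(4)) = 0.2362·log₂(0.2362/0.0339) = 0.66151

D_KL(Q||P) = 0.85255 - 0.32185 - 0.06220 + 0.66151 = 1.13001 ≈ 1.1300 bits

These are NOT equal (difference: 0.0237 bits). KL divergence is asymmetric: D_KL(P||Q) ≠ D_KL(Q||P) in general.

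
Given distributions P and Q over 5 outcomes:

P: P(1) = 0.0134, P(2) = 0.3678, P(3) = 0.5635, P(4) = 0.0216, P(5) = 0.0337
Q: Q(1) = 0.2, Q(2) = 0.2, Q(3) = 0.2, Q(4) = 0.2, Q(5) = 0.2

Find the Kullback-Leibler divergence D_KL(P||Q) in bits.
0.9572 bits

D_KL(P||Q) = Σ P(x) log₂(P(x)/Q(x))

Computing term by term:
  P(1)·log₂(P(1)/Q(1)) = 0.0134·log₂(0.0134/0.2) = -0.05226
  P(2)·log₂(P(2)/Q(2)) = 0.3678·log₂(0.3678/0.2) = 0.32327
  P(3)·log₂(P(3)/Q(3)) = 0.5635·log₂(0.5635/0.2) = 0.84210
  P(4)·log₂(P(4)/Q(4)) = 0.0216·log₂(0.0216/0.2) = -0.06936
  P(5)·log₂(P(5)/Q(5)) = 0.0337·log₂(0.0337/0.2) = -0.08658

D_KL(P||Q) = -0.05226 + 0.32327 + 0.84210 - 0.06936 - 0.08658 = 0.95717 ≈ 0.9572 bits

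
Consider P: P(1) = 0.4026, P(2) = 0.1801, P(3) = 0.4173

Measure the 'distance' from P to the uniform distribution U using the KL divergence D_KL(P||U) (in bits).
0.0850 bits

U(i) = 1/3 for all i

D_KL(P||U) = Σ P(x) log₂(P(x) / (1/3))
           = Σ P(x) log₂(P(x)) + log₂(3)
           = log₂(3) - H(P)

H(P) = -Σ P(x) log₂(P(x)):
  -P(1)·log₂(P(1)) = -(0.4026)·log₂(0.4026) = 0.52845
  -P(2)·log₂(P(2)) = -(0.1801)·log₂(0.1801) = 0.44541
  -P(3)·log₂(P(3)) = -(0.4173)·log₂(0.4173) = 0.52615
H(P) = 0.52845 + 0.44541 + 0.52615 = 1.50001 bits

log₂(3) = 1.58496 bits

D_KL(P||U) = 1.58496 - 1.50001 = 0.08495 ≈ 0.0850 bits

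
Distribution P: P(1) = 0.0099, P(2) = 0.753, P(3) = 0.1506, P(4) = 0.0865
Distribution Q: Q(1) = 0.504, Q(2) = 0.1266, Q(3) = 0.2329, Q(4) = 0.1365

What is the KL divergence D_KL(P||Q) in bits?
1.7292 bits

D_KL(P||Q) = Σ P(x) log₂(P(x)/Q(x))

Computing term by term:
  P(1)·log₂(P(1)/Q(1)) = 0.0099·log₂(0.0099/0.504) = -0.05613
  P(2)·log₂(P(2)/Q(2)) = 0.753·log₂(0.753/0.1266) = 1.93700
  P(3)·log₂(P(3)/Q(3)) = 0.1506·log₂(0.1506/0.2329) = -0.09473
  P(4)·log₂(P(4)/Q(4)) = 0.0865·log₂(0.0865/0.1365) = -0.05693

D_KL(P||Q) = -0.05613 + 1.93700 - 0.09473 - 0.05693 = 1.72921 ≈ 1.7292 bits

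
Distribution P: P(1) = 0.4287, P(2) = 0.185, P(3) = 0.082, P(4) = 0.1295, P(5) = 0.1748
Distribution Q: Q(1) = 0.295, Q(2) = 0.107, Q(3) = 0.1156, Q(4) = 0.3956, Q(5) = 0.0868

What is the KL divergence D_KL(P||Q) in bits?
0.3046 bits

D_KL(P||Q) = Σ P(x) log₂(P(x)/Q(x))

Computing term by term:
  P(1)·log₂(P(1)/Q(1)) = 0.4287·log₂(0.4287/0.295) = 0.23118
  P(2)·log₂(P(2)/Q(2)) = 0.185·log₂(0.185/0.107) = 0.14613
  P(3)·log₂(P(3)/Q(3)) = 0.082·log₂(0.082/0.1156) = -0.04063
  P(4)·log₂(P(4)/Q(4)) = 0.1295·log₂(0.1295/0.3956) = -0.20864
  P(5)·log₂(P(5)/Q(5)) = 0.1748·log₂(0.1748/0.0868) = 0.17654

D_KL(P||Q) = 0.23118 + 0.14613 - 0.04063 - 0.20864 + 0.17654 = 0.30458 ≈ 0.3046 bits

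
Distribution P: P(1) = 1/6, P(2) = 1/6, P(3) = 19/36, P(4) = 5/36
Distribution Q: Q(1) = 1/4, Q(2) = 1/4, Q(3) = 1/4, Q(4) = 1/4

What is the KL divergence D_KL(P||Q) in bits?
0.2562 bits

D_KL(P||Q) = Σ P(x) log₂(P(x)/Q(x))

Computing term by term:
  P(1)·log₂(P(1)/Q(1)) = (1/6)·log₂((1/6)/(1/4)) = -0.09749
  P(2)·log₂(P(2)/Q(2)) = (1/6)·log₂((1/6)/(1/4)) = -0.09749
  P(3)·log₂(P(3)/Q(3)) = (19/36)·log₂((19/36)/(1/4)) = 0.56895
  P(4)·log₂(P(4)/Q(4)) = (5/36)·log₂((5/36)/(1/4)) = -0.11778

D_KL(P||Q) = -0.09749 - 0.09749 + 0.56895 - 0.11778 = 0.25619 ≈ 0.2562 bits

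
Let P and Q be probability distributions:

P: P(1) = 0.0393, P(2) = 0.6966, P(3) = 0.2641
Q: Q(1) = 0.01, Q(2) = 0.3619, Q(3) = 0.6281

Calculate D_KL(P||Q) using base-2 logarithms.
0.4056 bits

D_KL(P||Q) = Σ P(x) log₂(P(x)/Q(x))

Computing term by term:
  P(1)·log₂(P(1)/Q(1)) = 0.0393·log₂(0.0393/0.01) = 0.07760
  P(2)·log₂(P(2)/Q(2)) = 0.6966·log₂(0.6966/0.3619) = 0.65811
  P(3)·log₂(P(3)/Q(3)) = 0.2641·log₂(0.2641/0.6281) = -0.33010

D_KL(P||Q) = 0.07760 + 0.65811 - 0.33010 = 0.40561 ≈ 0.4056 bits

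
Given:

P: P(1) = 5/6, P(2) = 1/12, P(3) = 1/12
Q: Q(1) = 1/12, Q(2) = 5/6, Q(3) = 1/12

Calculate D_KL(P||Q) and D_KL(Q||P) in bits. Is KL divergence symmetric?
D_KL(P||Q) = 2.4914 bits, D_KL(Q||P) = 2.4914 bits. The two values coincide for this particular pair, but no — KL divergence is not symmetric in general.

D_KL(P||Q) = Σ P(x) log₂(P(x)/Q(x))

Computing term by term:
  P(1)·log₂(P(1)/Q(1)) = (5/6)·log₂((5/6)/(1/12)) = 2.76827
  P(2)·log₂(P(2)/Q(2)) = (1/12)·log₂((1/12)/(5/6)) = -0.27683
  P(3)·log₂(P(3)/Q(3)) = (1/12)·log₂((1/12)/(1/12)) = 0.00000

D_KL(P||Q) = 2.76827 - 0.27683 + 0.00000 = 2.49144 ≈ 2.4914 bits

D_KL(Q||P) = Σ Q(x) log₂(Q(x)/P(x))

Computing term by term:
  Q(1)·log₂(Q(1)/P(1)) = (1/12)·log₂((1/12)/(5/6)) = -0.27683
  Q(2)·log₂(Q(2)/P(2)) = (5/6)·log₂((5/6)/(1/12)) = 2.76827
  Q(3)·log₂(Q(3)/P(3)) = (1/12)·log₂((1/12)/(1/12)) = 0.00000

D_KL(Q||P) = -0.27683 + 2.76827 + 0.00000 = 2.49144 ≈ 2.4914 bits

These ARE equal here. Q is P with outcomes relabeled (Q(1) = P(2), Q(2) = P(1)) by a relabeling that is its own inverse, so the two sums contain exactly the same terms in a different order. This is a special case — KL divergence is not symmetric in general: D_KL(P||Q) ≠ D_KL(Q||P) for most P, Q.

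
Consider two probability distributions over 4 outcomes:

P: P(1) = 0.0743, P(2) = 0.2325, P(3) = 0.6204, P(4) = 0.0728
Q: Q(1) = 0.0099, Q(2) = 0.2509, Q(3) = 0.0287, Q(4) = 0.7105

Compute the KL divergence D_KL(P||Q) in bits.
2.7021 bits

D_KL(P||Q) = Σ P(x) log₂(P(x)/Q(x))

Computing term by term:
  P(1)·log₂(P(1)/Q(1)) = 0.0743·log₂(0.0743/0.0099) = 0.21605
  P(2)·log₂(P(2)/Q(2)) = 0.2325·log₂(0.2325/0.2509) = -0.02555
  P(3)·log₂(P(3)/Q(3)) = 0.6204·log₂(0.6204/0.0287) = 2.75090
  P(4)·log₂(P(4)/Q(4)) = 0.0728·log₂(0.0728/0.7105) = -0.23928

D_KL(P||Q) = 0.21605 - 0.02555 + 2.75090 - 0.23928 = 2.70212 ≈ 2.7021 bits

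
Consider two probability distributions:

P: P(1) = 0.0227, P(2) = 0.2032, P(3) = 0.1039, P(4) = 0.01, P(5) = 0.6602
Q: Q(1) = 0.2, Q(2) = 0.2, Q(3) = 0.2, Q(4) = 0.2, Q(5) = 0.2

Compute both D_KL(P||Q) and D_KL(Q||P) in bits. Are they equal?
D_KL(P||Q) = 0.9295 bits, D_KL(Q||P) = 1.3320 bits. No, they are not equal.

D_KL(P||Q) = Σ P(x) log₂(P(x)/Q(x))

Computing term by term:
  P(1)·log₂(P(1)/Q(1)) = 0.0227·log₂(0.0227/0.2) = -0.07126
  P(2)·log₂(P(2)/Q(2)) = 0.2032·log₂(0.2032/0.2) = 0.00465
  P(3)·log₂(P(3)/Q(3)) = 0.1039·log₂(0.1039/0.2) = -0.09817
  P(4)·log₂(P(4)/Q(4)) = 0.01·log₂(0.01/0.2) = -0.04322
  P(5)·log₂(P(5)/Q(5)) = 0.6602·log₂(0.6602/0.2) = 1.13746

D_KL(P||Q) = -0.07126 + 0.00465 - 0.09817 - 0.04322 + 1.13746 = 0.92946 ≈ 0.9295 bits

D_KL(Q||P) = Σ Q(x) log₂(Q(x)/P(x))

Computing term by term:
  Q(1)·log₂(Q(1)/P(1)) = 0.2·log₂(0.2/0.0227) = 0.62785
  Q(2)·log₂(Q(2)/P(2)) = 0.2·log₂(0.2/0.2032) = -0.00458
  Q(3)·log₂(Q(3)/P(3)) = 0.2·log₂(0.2/0.1039) = 0.18896
  Q(4)·log₂(Q(4)/P(4)) = 0.2·log₂(0.2/0.01) = 0.86439
  Q(5)·log₂(Q(5)/P(5)) = 0.2·log₂(0.2/0.6602) = -0.34458

D_KL(Q||P) = 0.62785 - 0.00458 + 0.18896 + 0.86439 - 0.34458 = 1.33204 ≈ 1.3320 bits

These are NOT equal (difference: 0.4025 bits). KL divergence is asymmetric: D_KL(P||Q) ≠ D_KL(Q||P) in general.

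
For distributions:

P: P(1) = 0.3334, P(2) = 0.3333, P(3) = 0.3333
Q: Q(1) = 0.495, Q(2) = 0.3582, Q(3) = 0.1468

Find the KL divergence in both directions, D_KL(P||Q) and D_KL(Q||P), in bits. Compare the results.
D_KL(P||Q) = 0.1695 bits, D_KL(Q||P) = 0.1458 bits. D_KL(P||Q) is larger than D_KL(Q||P) by 0.0237 bits; the two directions differ.

D_KL(P||Q) = Σ P(x) log₂(P(x)/Q(x))

Computing term by term:
  P(1)·log₂(P(1)/Q(1)) = 0.3334·log₂(0.3334/0.495) = -0.19010
  P(2)·log₂(P(2)/Q(2)) = 0.3333·log₂(0.3333/0.3582) = -0.03464
  P(3)·log₂(P(3)/Q(3)) = 0.3333·log₂(0.3333/0.1468) = 0.39428

D_KL(P||Q) = -0.19010 - 0.03464 + 0.39428 = 0.16954 ≈ 0.1695 bits

D_KL(Q||P) = Σ Q(x) log₂(Q(x)/P(x))

Computing term by term:
  Q(1)·log₂(Q(1)/P(1)) = 0.495·log₂(0.495/0.3334) = 0.28224
  Q(2)·log₂(Q(2)/P(2)) = 0.3582·log₂(0.3582/0.3333) = 0.03723
  Q(3)·log₂(Q(3)/P(3)) = 0.1468·log₂(0.1468/0.3333) = -0.17366

D_KL(Q||P) = 0.28224 + 0.03723 - 0.17366 = 0.14581 ≈ 0.1458 bits

These are NOT equal (difference: 0.0237 bits). KL divergence is asymmetric: D_KL(P||Q) ≠ D_KL(Q||P) in general.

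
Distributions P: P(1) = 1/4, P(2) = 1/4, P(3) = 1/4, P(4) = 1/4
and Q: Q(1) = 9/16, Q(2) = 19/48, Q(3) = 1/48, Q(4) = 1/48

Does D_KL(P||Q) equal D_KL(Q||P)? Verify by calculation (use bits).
D_KL(P||Q) = 1.3343 bits, D_KL(Q||P) = 0.7711 bits. No — D_KL(P||Q) ≠ D_KL(Q||P) for this pair.

D_KL(P||Q) = Σ P(x) log₂(P(x)/Q(x))

Computing term by term:
  P(1)·log₂(P(1)/Q(1)) = (1/4)·log₂((1/4)/(9/16)) = -0.29248
  P(2)·log₂(P(2)/Q(2)) = (1/4)·log₂((1/4)/(19/48)) = -0.16574
  P(3)·log₂(P(3)/Q(3)) = (1/4)·log₂((1/4)/(1/48)) = 0.89624
  P(4)·log₂(P(4)/Q(4)) = (1/4)·log₂((1/4)/(1/48)) = 0.89624

D_KL(P||Q) = -0.29248 - 0.16574 + 0.89624 + 0.89624 = 1.33426 ≈ 1.3343 bits

D_KL(Q||P) = Σ Q(x) log₂(Q(x)/P(x))

Computing term by term:
  Q(1)·log₂(Q(1)/P(1)) = (9/16)·log₂((9/16)/(1/4)) = 0.65808
  Q(2)·log₂(Q(2)/P(2)) = (19/48)·log₂((19/48)/(1/4)) = 0.26242
  Q(3)·log₂(Q(3)/P(3)) = (1/48)·log₂((1/48)/(1/4)) = -0.07469
  Q(4)·log₂(Q(4)/P(4)) = (1/48)·log₂((1/48)/(1/4)) = -0.07469

D_KL(Q||P) = 0.65808 + 0.26242 - 0.07469 - 0.07469 = 0.77112 ≈ 0.7711 bits

These are NOT equal (difference: 0.5632 bits). KL divergence is asymmetric: D_KL(P||Q) ≠ D_KL(Q||P) in general.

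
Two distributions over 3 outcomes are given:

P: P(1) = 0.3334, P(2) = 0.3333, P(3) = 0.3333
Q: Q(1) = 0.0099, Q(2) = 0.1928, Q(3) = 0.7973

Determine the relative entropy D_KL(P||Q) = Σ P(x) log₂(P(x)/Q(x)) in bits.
1.5354 bits

D_KL(P||Q) = Σ P(x) log₂(P(x)/Q(x))

Computing term by term:
  P(1)·log₂(P(1)/Q(1)) = 0.3334·log₂(0.3334/0.0099) = 1.69157
  P(2)·log₂(P(2)/Q(2)) = 0.3333·log₂(0.3333/0.1928) = 0.26321
  P(3)·log₂(P(3)/Q(3)) = 0.3333·log₂(0.3333/0.7973) = -0.41939

D_KL(P||Q) = 1.69157 + 0.26321 - 0.41939 = 1.53539 ≈ 1.5354 bits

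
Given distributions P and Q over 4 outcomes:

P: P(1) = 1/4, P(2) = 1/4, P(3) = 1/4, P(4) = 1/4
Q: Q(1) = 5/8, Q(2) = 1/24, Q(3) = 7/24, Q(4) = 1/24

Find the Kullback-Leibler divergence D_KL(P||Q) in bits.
0.9064 bits

D_KL(P||Q) = Σ P(x) log₂(P(x)/Q(x))

Computing term by term:
  P(1)·log₂(P(1)/Q(1)) = (1/4)·log₂((1/4)/(5/8)) = -0.33048
  P(2)·log₂(P(2)/Q(2)) = (1/4)·log₂((1/4)/(1/24)) = 0.64624
  P(3)·log₂(P(3)/Q(3)) = (1/4)·log₂((1/4)/(7/24)) = -0.05560
  P(4)·log₂(P(4)/Q(4)) = (1/4)·log₂((1/4)/(1/24)) = 0.64624

D_KL(P||Q) = -0.33048 + 0.64624 - 0.05560 + 0.64624 = 0.90640 ≈ 0.9064 bits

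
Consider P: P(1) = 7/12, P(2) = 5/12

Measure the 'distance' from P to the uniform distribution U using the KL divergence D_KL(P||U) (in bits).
0.0201 bits

U(i) = 1/2 for all i

D_KL(P||U) = Σ P(x) log₂(P(x) / (1/2))
           = Σ P(x) log₂(P(x)) + log₂(2)
           = log₂(2) - H(P)

H(P) = -Σ P(x) log₂(P(x)):
  -P(1)·log₂(P(1)) = -(7/12)·log₂(7/12) = 0.45360
  -P(2)·log₂(P(2)) = -(5/12)·log₂(5/12) = 0.52626
H(P) = 0.45360 + 0.52626 = 0.97986 bits

log₂(2) = 1.00000 bits

D_KL(P||U) = 1.00000 - 0.97986 = 0.02014 ≈ 0.0201 bits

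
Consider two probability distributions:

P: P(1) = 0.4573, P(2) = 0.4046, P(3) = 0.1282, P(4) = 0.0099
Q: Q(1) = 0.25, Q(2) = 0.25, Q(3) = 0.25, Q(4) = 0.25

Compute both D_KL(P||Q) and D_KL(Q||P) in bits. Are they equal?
D_KL(P||Q) = 0.5098 bits, D_KL(Q||P) = 1.0140 bits. No, they are not equal.

D_KL(P||Q) = Σ P(x) log₂(P(x)/Q(x))

Computing term by term:
  P(1)·log₂(P(1)/Q(1)) = 0.4573·log₂(0.4573/0.25) = 0.39841
  P(2)·log₂(P(2)/Q(2)) = 0.4046·log₂(0.4046/0.25) = 0.28102
  P(3)·log₂(P(3)/Q(3)) = 0.1282·log₂(0.1282/0.25) = -0.12352
  P(4)·log₂(P(4)/Q(4)) = 0.0099·log₂(0.0099/0.25) = -0.04612

D_KL(P||Q) = 0.39841 + 0.28102 - 0.12352 - 0.04612 = 0.50979 ≈ 0.5098 bits

D_KL(Q||P) = Σ Q(x) log₂(Q(x)/P(x))

Computing term by term:
  Q(1)·log₂(Q(1)/P(1)) = 0.25·log₂(0.25/0.4573) = -0.21780
  Q(2)·log₂(Q(2)/P(2)) = 0.25·log₂(0.25/0.4046) = -0.17364
  Q(3)·log₂(Q(3)/P(3)) = 0.25·log₂(0.25/0.1282) = 0.24088
  Q(4)·log₂(Q(4)/P(4)) = 0.25·log₂(0.25/0.0099) = 1.16459

D_KL(Q||P) = -0.21780 - 0.17364 + 0.24088 + 1.16459 = 1.01403 ≈ 1.0140 bits

These are NOT equal (difference: 0.5042 bits). KL divergence is asymmetric: D_KL(P||Q) ≠ D_KL(Q||P) in general.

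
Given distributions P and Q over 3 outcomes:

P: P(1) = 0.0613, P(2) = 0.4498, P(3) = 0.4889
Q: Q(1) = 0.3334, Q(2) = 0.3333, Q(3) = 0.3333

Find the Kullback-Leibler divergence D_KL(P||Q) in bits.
0.3150 bits

D_KL(P||Q) = Σ P(x) log₂(P(x)/Q(x))

Computing term by term:
  P(1)·log₂(P(1)/Q(1)) = 0.0613·log₂(0.0613/0.3334) = -0.14977
  P(2)·log₂(P(2)/Q(2)) = 0.4498·log₂(0.4498/0.3333) = 0.19452
  P(3)·log₂(P(3)/Q(3)) = 0.4889·log₂(0.4889/0.3333) = 0.27022

D_KL(P||Q) = -0.14977 + 0.19452 + 0.27022 = 0.31497 ≈ 0.3150 bits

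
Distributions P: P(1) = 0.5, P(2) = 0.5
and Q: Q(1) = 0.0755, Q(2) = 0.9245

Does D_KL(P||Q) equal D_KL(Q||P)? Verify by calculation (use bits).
D_KL(P||Q) = 0.9203 bits, D_KL(Q||P) = 0.6139 bits. No — D_KL(P||Q) ≠ D_KL(Q||P) for this pair.

D_KL(P||Q) = Σ P(x) log₂(P(x)/Q(x))

Computing term by term:
  P(1)·log₂(P(1)/Q(1)) = 0.5·log₂(0.5/0.0755) = 1.36369
  P(2)·log₂(P(2)/Q(2)) = 0.5·log₂(0.5/0.9245) = -0.44337

D_KL(P||Q) = 1.36369 - 0.44337 = 0.92032 ≈ 0.9203 bits

D_KL(Q||P) = Σ Q(x) log₂(Q(x)/P(x))

Computing term by term:
  Q(1)·log₂(Q(1)/P(1)) = 0.0755·log₂(0.0755/0.5) = -0.20592
  Q(2)·log₂(Q(2)/P(2)) = 0.9245·log₂(0.9245/0.5) = 0.81980

D_KL(Q||P) = -0.20592 + 0.81980 = 0.61388 ≈ 0.6139 bits

These are NOT equal (difference: 0.3064 bits). KL divergence is asymmetric: D_KL(P||Q) ≠ D_KL(Q||P) in general.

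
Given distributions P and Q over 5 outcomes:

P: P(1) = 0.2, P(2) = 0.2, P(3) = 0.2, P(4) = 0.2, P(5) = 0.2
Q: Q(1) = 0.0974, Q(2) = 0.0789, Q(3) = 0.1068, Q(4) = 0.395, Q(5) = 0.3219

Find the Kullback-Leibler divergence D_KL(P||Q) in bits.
0.3233 bits

D_KL(P||Q) = Σ P(x) log₂(P(x)/Q(x))

Computing term by term:
  P(1)·log₂(P(1)/Q(1)) = 0.2·log₂(0.2/0.0974) = 0.20760
  P(2)·log₂(P(2)/Q(2)) = 0.2·log₂(0.2/0.0789) = 0.26838
  P(3)·log₂(P(3)/Q(3)) = 0.2·log₂(0.2/0.1068) = 0.18102
  P(4)·log₂(P(4)/Q(4)) = 0.2·log₂(0.2/0.395) = -0.19637
  P(5)·log₂(P(5)/Q(5)) = 0.2·log₂(0.2/0.3219) = -0.13732

D_KL(P||Q) = 0.20760 + 0.26838 + 0.18102 - 0.19637 - 0.13732 = 0.32331 ≈ 0.3233 bits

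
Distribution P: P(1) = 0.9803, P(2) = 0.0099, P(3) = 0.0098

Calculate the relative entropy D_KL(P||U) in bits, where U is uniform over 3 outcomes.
1.4255 bits

U(i) = 1/3 for all i

D_KL(P||U) = Σ P(x) log₂(P(x) / (1/3))
           = Σ P(x) log₂(P(x)) + log₂(3)
           = log₂(3) - H(P)

H(P) = -Σ P(x) log₂(P(x)):
  -P(1)·log₂(P(1)) = -(0.9803)·log₂(0.9803) = 0.02814
  -P(2)·log₂(P(2)) = -(0.0099)·log₂(0.0099) = 0.06592
  -P(3)·log₂(P(3)) = -(0.0098)·log₂(0.0098) = 0.06540
H(P) = 0.02814 + 0.06592 + 0.06540 = 0.15946 bits

log₂(3) = 1.58496 bits

D_KL(P||U) = 1.58496 - 0.15946 = 1.42550 ≈ 1.4255 bits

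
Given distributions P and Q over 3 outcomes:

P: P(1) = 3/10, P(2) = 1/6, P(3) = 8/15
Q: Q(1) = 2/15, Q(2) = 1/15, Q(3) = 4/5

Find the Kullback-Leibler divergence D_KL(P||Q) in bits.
0.2593 bits

D_KL(P||Q) = Σ P(x) log₂(P(x)/Q(x))

Computing term by term:
  P(1)·log₂(P(1)/Q(1)) = (3/10)·log₂((3/10)/(2/15)) = 0.35098
  P(2)·log₂(P(2)/Q(2)) = (1/6)·log₂((1/6)/(1/15)) = 0.22032
  P(3)·log₂(P(3)/Q(3)) = (8/15)·log₂((8/15)/(4/5)) = -0.31198

D_KL(P||Q) = 0.35098 + 0.22032 - 0.31198 = 0.25932 ≈ 0.2593 bits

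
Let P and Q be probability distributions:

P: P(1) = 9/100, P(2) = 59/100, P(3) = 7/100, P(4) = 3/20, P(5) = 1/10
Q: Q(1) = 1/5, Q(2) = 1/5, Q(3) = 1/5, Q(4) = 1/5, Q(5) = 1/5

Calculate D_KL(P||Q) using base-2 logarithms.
0.5489 bits

D_KL(P||Q) = Σ P(x) log₂(P(x)/Q(x))

Computing term by term:
  P(1)·log₂(P(1)/Q(1)) = (9/100)·log₂((9/100)/(1/5)) = -0.10368
  P(2)·log₂(P(2)/Q(2)) = (59/100)·log₂((59/100)/(1/5)) = 0.92082
  P(3)·log₂(P(3)/Q(3)) = (7/100)·log₂((7/100)/(1/5)) = -0.10602
  P(4)·log₂(P(4)/Q(4)) = (3/20)·log₂((3/20)/(1/5)) = -0.06226
  P(5)·log₂(P(5)/Q(5)) = (1/10)·log₂((1/10)/(1/5)) = -0.10000

D_KL(P||Q) = -0.10368 + 0.92082 - 0.10602 - 0.06226 - 0.10000 = 0.54886 ≈ 0.5489 bits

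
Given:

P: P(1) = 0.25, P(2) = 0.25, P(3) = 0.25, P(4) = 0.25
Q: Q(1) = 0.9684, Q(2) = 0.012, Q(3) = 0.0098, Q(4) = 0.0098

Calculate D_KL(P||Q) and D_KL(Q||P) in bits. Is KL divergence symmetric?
D_KL(P||Q) = 2.9433 bits, D_KL(Q||P) = 1.7478 bits. No, KL divergence is not symmetric.

D_KL(P||Q) = Σ P(x) log₂(P(x)/Q(x))

Computing term by term:
  P(1)·log₂(P(1)/Q(1)) = 0.25·log₂(0.25/0.9684) = -0.48842
  P(2)·log₂(P(2)/Q(2)) = 0.25·log₂(0.25/0.012) = 1.09521
  P(3)·log₂(P(3)/Q(3)) = 0.25·log₂(0.25/0.0098) = 1.16825
  P(4)·log₂(P(4)/Q(4)) = 0.25·log₂(0.25/0.0098) = 1.16825

D_KL(P||Q) = -0.48842 + 1.09521 + 1.16825 + 1.16825 = 2.94329 ≈ 2.9433 bits

D_KL(Q||P) = Σ Q(x) log₂(Q(x)/P(x))

Computing term by term:
  Q(1)·log₂(Q(1)/P(1)) = 0.9684·log₂(0.9684/0.25) = 1.89194
  Q(2)·log₂(Q(2)/P(2)) = 0.012·log₂(0.012/0.25) = -0.05257
  Q(3)·log₂(Q(3)/P(3)) = 0.0098·log₂(0.0098/0.25) = -0.04580
  Q(4)·log₂(Q(4)/P(4)) = 0.0098·log₂(0.0098/0.25) = -0.04580

D_KL(Q||P) = 1.89194 - 0.05257 - 0.04580 - 0.04580 = 1.74777 ≈ 1.7478 bits

These are NOT equal (difference: 1.1955 bits). KL divergence is asymmetric: D_KL(P||Q) ≠ D_KL(Q||P) in general.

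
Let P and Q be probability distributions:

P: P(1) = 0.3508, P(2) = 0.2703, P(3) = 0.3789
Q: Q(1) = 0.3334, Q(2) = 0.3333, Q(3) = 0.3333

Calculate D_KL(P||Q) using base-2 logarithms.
0.0141 bits

D_KL(P||Q) = Σ P(x) log₂(P(x)/Q(x))

Computing term by term:
  P(1)·log₂(P(1)/Q(1)) = 0.3508·log₂(0.3508/0.3334) = 0.02575
  P(2)·log₂(P(2)/Q(2)) = 0.2703·log₂(0.2703/0.3333) = -0.08170
  P(3)·log₂(P(3)/Q(3)) = 0.3789·log₂(0.3789/0.3333) = 0.07009

D_KL(P||Q) = 0.02575 - 0.08170 + 0.07009 = 0.01414 ≈ 0.0141 bits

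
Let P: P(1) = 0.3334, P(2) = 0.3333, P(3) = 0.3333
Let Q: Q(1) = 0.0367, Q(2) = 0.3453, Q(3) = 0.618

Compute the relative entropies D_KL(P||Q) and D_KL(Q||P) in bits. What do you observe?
D_KL(P||Q) = 0.7474 bits, D_KL(Q||P) = 0.4513 bits. The two directions give different values (D_KL(P||Q) exceeds D_KL(Q||P) by 0.2961 bits): KL divergence is asymmetric.

D_KL(P||Q) = Σ P(x) log₂(P(x)/Q(x))

Computing term by term:
  P(1)·log₂(P(1)/Q(1)) = 0.3334·log₂(0.3334/0.0367) = 1.06135
  P(2)·log₂(P(2)/Q(2)) = 0.3333·log₂(0.3333/0.3453) = -0.01701
  P(3)·log₂(P(3)/Q(3)) = 0.3333·log₂(0.3333/0.618) = -0.29690

D_KL(P||Q) = 1.06135 - 0.01701 - 0.29690 = 0.74744 ≈ 0.7474 bits

D_KL(Q||P) = Σ Q(x) log₂(Q(x)/P(x))

Computing term by term:
  Q(1)·log₂(Q(1)/P(1)) = 0.0367·log₂(0.0367/0.3334) = -0.11683
  Q(2)·log₂(Q(2)/P(2)) = 0.3453·log₂(0.3453/0.3333) = 0.01762
  Q(3)·log₂(Q(3)/P(3)) = 0.618·log₂(0.618/0.3333) = 0.55051

D_KL(Q||P) = -0.11683 + 0.01762 + 0.55051 = 0.45130 ≈ 0.4513 bits

These are NOT equal (difference: 0.2961 bits). KL divergence is asymmetric: D_KL(P||Q) ≠ D_KL(Q||P) in general.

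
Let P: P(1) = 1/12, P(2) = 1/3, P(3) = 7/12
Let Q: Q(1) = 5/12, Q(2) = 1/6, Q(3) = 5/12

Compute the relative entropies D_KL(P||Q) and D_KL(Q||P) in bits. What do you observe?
D_KL(P||Q) = 0.4230 bits, D_KL(Q||P) = 0.5985 bits. The two directions give different values (D_KL(Q||P) exceeds D_KL(P||Q) by 0.1755 bits): KL divergence is asymmetric.

D_KL(P||Q) = Σ P(x) log₂(P(x)/Q(x))

Computing term by term:
  P(1)·log₂(P(1)/Q(1)) = (1/12)·log₂((1/12)/(5/12)) = -0.19349
  P(2)·log₂(P(2)/Q(2)) = (1/3)·log₂((1/3)/(1/6)) = 0.33333
  P(3)·log₂(P(3)/Q(3)) = (7/12)·log₂((7/12)/(5/12)) = 0.28317

D_KL(P||Q) = -0.19349 + 0.33333 + 0.28317 = 0.42301 ≈ 0.4230 bits

D_KL(Q||P) = Σ Q(x) log₂(Q(x)/P(x))

Computing term by term:
  Q(1)·log₂(Q(1)/P(1)) = (5/12)·log₂((5/12)/(1/12)) = 0.96747
  Q(2)·log₂(Q(2)/P(2)) = (1/6)·log₂((1/6)/(1/3)) = -0.16667
  Q(3)·log₂(Q(3)/P(3)) = (5/12)·log₂((5/12)/(7/12)) = -0.20226

D_KL(Q||P) = 0.96747 - 0.16667 - 0.20226 = 0.59854 ≈ 0.5985 bits

These are NOT equal (difference: 0.1755 bits). KL divergence is asymmetric: D_KL(P||Q) ≠ D_KL(Q||P) in general.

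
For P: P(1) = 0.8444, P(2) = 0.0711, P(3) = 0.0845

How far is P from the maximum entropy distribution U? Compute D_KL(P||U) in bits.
0.8065 bits

U(i) = 1/3 for all i

D_KL(P||U) = Σ P(x) log₂(P(x) / (1/3))
           = Σ P(x) log₂(P(x)) + log₂(3)
           = log₂(3) - H(P)

H(P) = -Σ P(x) log₂(P(x)):
  -P(1)·log₂(P(1)) = -(0.8444)·log₂(0.8444) = 0.20603
  -P(2)·log₂(P(2)) = -(0.0711)·log₂(0.0711) = 0.27118
  -P(3)·log₂(P(3)) = -(0.0845)·log₂(0.0845) = 0.30123
H(P) = 0.20603 + 0.27118 + 0.30123 = 0.77844 bits

log₂(3) = 1.58496 bits

D_KL(P||U) = 1.58496 - 0.77844 = 0.80652 ≈ 0.8065 bits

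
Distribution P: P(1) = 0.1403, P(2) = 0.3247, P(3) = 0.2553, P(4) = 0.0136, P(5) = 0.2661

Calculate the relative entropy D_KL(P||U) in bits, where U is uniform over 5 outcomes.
0.3020 bits

U(i) = 1/5 for all i

D_KL(P||U) = Σ P(x) log₂(P(x) / (1/5))
           = Σ P(x) log₂(P(x)) + log₂(5)
           = log₂(5) - H(P)

H(P) = -Σ P(x) log₂(P(x)):
  -P(1)·log₂(P(1)) = -(0.1403)·log₂(0.1403) = 0.39753
  -P(2)·log₂(P(2)) = -(0.3247)·log₂(0.3247) = 0.52693
  -P(3)·log₂(P(3)) = -(0.2553)·log₂(0.2553) = 0.50287
  -P(4)·log₂(P(4)) = -(0.0136)·log₂(0.0136) = 0.08432
  -P(5)·log₂(P(5)) = -(0.2661)·log₂(0.2661) = 0.50824
H(P) = 0.39753 + 0.52693 + 0.50287 + 0.08432 + 0.50824 = 2.01989 bits

log₂(5) = 2.32193 bits

D_KL(P||U) = 2.32193 - 2.01989 = 0.30204 ≈ 0.3020 bits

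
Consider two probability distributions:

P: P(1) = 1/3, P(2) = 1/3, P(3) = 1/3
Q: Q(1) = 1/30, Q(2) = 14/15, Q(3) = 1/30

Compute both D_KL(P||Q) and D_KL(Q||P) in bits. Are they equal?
D_KL(P||Q) = 1.7195 bits, D_KL(Q||P) = 1.1649 bits. No, they are not equal.

D_KL(P||Q) = Σ P(x) log₂(P(x)/Q(x))

Computing term by term:
  P(1)·log₂(P(1)/Q(1)) = (1/3)·log₂((1/3)/(1/30)) = 1.10731
  P(2)·log₂(P(2)/Q(2)) = (1/3)·log₂((1/3)/(14/15)) = -0.49514
  P(3)·log₂(P(3)/Q(3)) = (1/3)·log₂((1/3)/(1/30)) = 1.10731

D_KL(P||Q) = 1.10731 - 0.49514 + 1.10731 = 1.71948 ≈ 1.7195 bits

D_KL(Q||P) = Σ Q(x) log₂(Q(x)/P(x))

Computing term by term:
  Q(1)·log₂(Q(1)/P(1)) = (1/30)·log₂((1/30)/(1/3)) = -0.11073
  Q(2)·log₂(Q(2)/P(2)) = (14/15)·log₂((14/15)/(1/3)) = 1.38640
  Q(3)·log₂(Q(3)/P(3)) = (1/30)·log₂((1/30)/(1/3)) = -0.11073

D_KL(Q||P) = -0.11073 + 1.38640 - 0.11073 = 1.16494 ≈ 1.1649 bits

These are NOT equal (difference: 0.5546 bits). KL divergence is asymmetric: D_KL(P||Q) ≠ D_KL(Q||P) in general.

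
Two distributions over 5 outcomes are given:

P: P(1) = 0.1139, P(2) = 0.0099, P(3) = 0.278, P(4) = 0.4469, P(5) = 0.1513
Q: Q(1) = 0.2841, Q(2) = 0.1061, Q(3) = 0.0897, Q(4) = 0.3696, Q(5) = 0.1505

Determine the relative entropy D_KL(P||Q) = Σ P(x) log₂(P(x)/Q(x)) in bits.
0.3932 bits

D_KL(P||Q) = Σ P(x) log₂(P(x)/Q(x))

Computing term by term:
  P(1)·log₂(P(1)/Q(1)) = 0.1139·log₂(0.1139/0.2841) = -0.15019
  P(2)·log₂(P(2)/Q(2)) = 0.0099·log₂(0.0099/0.1061) = -0.03388
  P(3)·log₂(P(3)/Q(3)) = 0.278·log₂(0.278/0.0897) = 0.45367
  P(4)·log₂(P(4)/Q(4)) = 0.4469·log₂(0.4469/0.3696) = 0.12244
  P(5)·log₂(P(5)/Q(5)) = 0.1513·log₂(0.1513/0.1505) = 0.00116

D_KL(P||Q) = -0.15019 - 0.03388 + 0.45367 + 0.12244 + 0.00116 = 0.39320 ≈ 0.3932 bits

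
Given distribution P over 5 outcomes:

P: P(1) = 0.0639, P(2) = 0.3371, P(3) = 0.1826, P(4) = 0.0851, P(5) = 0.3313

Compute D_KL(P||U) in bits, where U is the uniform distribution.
0.2611 bits

U(i) = 1/5 for all i

D_KL(P||U) = Σ P(x) log₂(P(x) / (1/5))
           = Σ P(x) log₂(P(x)) + log₂(5)
           = log₂(5) - H(P)

H(P) = -Σ P(x) log₂(P(x)):
  -P(1)·log₂(P(1)) = -(0.0639)·log₂(0.0639) = 0.25356
  -P(2)·log₂(P(2)) = -(0.3371)·log₂(0.3371) = 0.52883
  -P(3)·log₂(P(3)) = -(0.1826)·log₂(0.1826) = 0.44796
  -P(4)·log₂(P(4)) = -(0.0851)·log₂(0.0851) = 0.30250
  -P(5)·log₂(P(5)) = -(0.3313)·log₂(0.3313) = 0.52802
H(P) = 0.25356 + 0.52883 + 0.44796 + 0.30250 + 0.52802 = 2.06087 bits

log₂(5) = 2.32193 bits

D_KL(P||U) = 2.32193 - 2.06087 = 0.26106 ≈ 0.2611 bits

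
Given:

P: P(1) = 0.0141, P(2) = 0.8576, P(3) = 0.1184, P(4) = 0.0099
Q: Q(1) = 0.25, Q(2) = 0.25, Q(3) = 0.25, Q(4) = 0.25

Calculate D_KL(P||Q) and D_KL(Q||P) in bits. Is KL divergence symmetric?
D_KL(P||Q) = 1.2929 bits, D_KL(Q||P) = 2.0266 bits. No, KL divergence is not symmetric.

D_KL(P||Q) = Σ P(x) log₂(P(x)/Q(x))

Computing term by term:
  P(1)·log₂(P(1)/Q(1)) = 0.0141·log₂(0.0141/0.25) = -0.05849
  P(2)·log₂(P(2)/Q(2)) = 0.8576·log₂(0.8576/0.25) = 1.52514
  P(3)·log₂(P(3)/Q(3)) = 0.1184·log₂(0.1184/0.25) = -0.12767
  P(4)·log₂(P(4)/Q(4)) = 0.0099·log₂(0.0099/0.25) = -0.04612

D_KL(P||Q) = -0.05849 + 1.52514 - 0.12767 - 0.04612 = 1.29286 ≈ 1.2929 bits

D_KL(Q||P) = Σ Q(x) log₂(Q(x)/P(x))

Computing term by term:
  Q(1)·log₂(Q(1)/P(1)) = 0.25·log₂(0.25/0.0141) = 1.03704
  Q(2)·log₂(Q(2)/P(2)) = 0.25·log₂(0.25/0.8576) = -0.44459
  Q(3)·log₂(Q(3)/P(3)) = 0.25·log₂(0.25/0.1184) = 0.26956
  Q(4)·log₂(Q(4)/P(4)) = 0.25·log₂(0.25/0.0099) = 1.16459

D_KL(Q||P) = 1.03704 - 0.44459 + 0.26956 + 1.16459 = 2.02660 ≈ 2.0266 bits

These are NOT equal (difference: 0.7337 bits). KL divergence is asymmetric: D_KL(P||Q) ≠ D_KL(Q||P) in general.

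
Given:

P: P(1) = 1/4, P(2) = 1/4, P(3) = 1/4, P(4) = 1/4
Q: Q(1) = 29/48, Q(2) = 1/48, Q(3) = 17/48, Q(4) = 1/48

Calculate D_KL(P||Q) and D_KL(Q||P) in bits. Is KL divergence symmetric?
D_KL(P||Q) = 1.3486 bits, D_KL(Q||P) = 0.7977 bits. No, KL divergence is not symmetric.

D_KL(P||Q) = Σ P(x) log₂(P(x)/Q(x))

Computing term by term:
  P(1)·log₂(P(1)/Q(1)) = (1/4)·log₂((1/4)/(29/48)) = -0.31825
  P(2)·log₂(P(2)/Q(2)) = (1/4)·log₂((1/4)/(1/48)) = 0.89624
  P(3)·log₂(P(3)/Q(3)) = (1/4)·log₂((1/4)/(17/48)) = -0.12563
  P(4)·log₂(P(4)/Q(4)) = (1/4)·log₂((1/4)/(1/48)) = 0.89624

D_KL(P||Q) = -0.31825 + 0.89624 - 0.12563 + 0.89624 = 1.34860 ≈ 1.3486 bits

D_KL(Q||P) = Σ Q(x) log₂(Q(x)/P(x))

Computing term by term:
  Q(1)·log₂(Q(1)/P(1)) = (29/48)·log₂((29/48)/(1/4)) = 0.76912
  Q(2)·log₂(Q(2)/P(2)) = (1/48)·log₂((1/48)/(1/4)) = -0.07469
  Q(3)·log₂(Q(3)/P(3)) = (17/48)·log₂((17/48)/(1/4)) = 0.17797
  Q(4)·log₂(Q(4)/P(4)) = (1/48)·log₂((1/48)/(1/4)) = -0.07469

D_KL(Q||P) = 0.76912 - 0.07469 + 0.17797 - 0.07469 = 0.79771 ≈ 0.7977 bits

These are NOT equal (difference: 0.5509 bits). KL divergence is asymmetric: D_KL(P||Q) ≠ D_KL(Q||P) in general.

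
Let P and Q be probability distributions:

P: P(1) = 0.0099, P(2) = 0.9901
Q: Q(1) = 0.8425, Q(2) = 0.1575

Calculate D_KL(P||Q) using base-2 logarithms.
2.5625 bits

D_KL(P||Q) = Σ P(x) log₂(P(x)/Q(x))

Computing term by term:
  P(1)·log₂(P(1)/Q(1)) = 0.0099·log₂(0.0099/0.8425) = -0.06347
  P(2)·log₂(P(2)/Q(2)) = 0.9901·log₂(0.9901/0.1575) = 2.62597

D_KL(P||Q) = -0.06347 + 2.62597 = 2.56250 ≈ 2.5625 bits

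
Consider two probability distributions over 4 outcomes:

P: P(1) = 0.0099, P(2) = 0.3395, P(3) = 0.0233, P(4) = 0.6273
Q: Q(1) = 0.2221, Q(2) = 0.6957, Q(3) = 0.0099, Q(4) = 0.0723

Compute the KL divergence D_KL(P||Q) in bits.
1.5883 bits

D_KL(P||Q) = Σ P(x) log₂(P(x)/Q(x))

Computing term by term:
  P(1)·log₂(P(1)/Q(1)) = 0.0099·log₂(0.0099/0.2221) = -0.04443
  P(2)·log₂(P(2)/Q(2)) = 0.3395·log₂(0.3395/0.6957) = -0.35140
  P(3)·log₂(P(3)/Q(3)) = 0.0233·log₂(0.0233/0.0099) = 0.02877
  P(4)·log₂(P(4)/Q(4)) = 0.6273·log₂(0.6273/0.0723) = 1.95535

D_KL(P||Q) = -0.04443 - 0.35140 + 0.02877 + 1.95535 = 1.58829 ≈ 1.5883 bits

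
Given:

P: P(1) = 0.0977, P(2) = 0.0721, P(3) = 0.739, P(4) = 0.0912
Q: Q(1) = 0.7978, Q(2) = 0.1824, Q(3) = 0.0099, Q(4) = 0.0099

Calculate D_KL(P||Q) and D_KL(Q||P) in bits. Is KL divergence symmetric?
D_KL(P||Q) = 4.4977 bits, D_KL(Q||P) = 2.5679 bits. No, KL divergence is not symmetric.

D_KL(P||Q) = Σ P(x) log₂(P(x)/Q(x))

Computing term by term:
  P(1)·log₂(P(1)/Q(1)) = 0.0977·log₂(0.0977/0.7978) = -0.29599
  P(2)·log₂(P(2)/Q(2)) = 0.0721·log₂(0.0721/0.1824) = -0.09654
  P(3)·log₂(P(3)/Q(3)) = 0.739·log₂(0.739/0.0099) = 4.59806
  P(4)·log₂(P(4)/Q(4)) = 0.0912·log₂(0.0912/0.0099) = 0.29216

D_KL(P||Q) = -0.29599 - 0.09654 + 4.59806 + 0.29216 = 4.49769 ≈ 4.4977 bits

D_KL(Q||P) = Σ Q(x) log₂(Q(x)/P(x))

Computing term by term:
  Q(1)·log₂(Q(1)/P(1)) = 0.7978·log₂(0.7978/0.0977) = 2.41701
  Q(2)·log₂(Q(2)/P(2)) = 0.1824·log₂(0.1824/0.0721) = 0.24424
  Q(3)·log₂(Q(3)/P(3)) = 0.0099·log₂(0.0099/0.739) = -0.06160
  Q(4)·log₂(Q(4)/P(4)) = 0.0099·log₂(0.0099/0.0912) = -0.03171

D_KL(Q||P) = 2.41701 + 0.24424 - 0.06160 - 0.03171 = 2.56794 ≈ 2.5679 bits

These are NOT equal (difference: 1.9298 bits). KL divergence is asymmetric: D_KL(P||Q) ≠ D_KL(Q||P) in general.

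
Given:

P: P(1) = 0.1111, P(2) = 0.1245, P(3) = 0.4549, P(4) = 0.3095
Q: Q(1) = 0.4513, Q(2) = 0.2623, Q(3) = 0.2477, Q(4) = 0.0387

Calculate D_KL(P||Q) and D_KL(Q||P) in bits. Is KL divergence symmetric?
D_KL(P||Q) = 0.9688 bits, D_KL(Q||P) = 0.8613 bits. No, KL divergence is not symmetric.

D_KL(P||Q) = Σ P(x) log₂(P(x)/Q(x))

Computing term by term:
  P(1)·log₂(P(1)/Q(1)) = 0.1111·log₂(0.1111/0.4513) = -0.22467
  P(2)·log₂(P(2)/Q(2)) = 0.1245·log₂(0.1245/0.2623) = -0.13385
  P(3)·log₂(P(3)/Q(3)) = 0.4549·log₂(0.4549/0.2477) = 0.39893
  P(4)·log₂(P(4)/Q(4)) = 0.3095·log₂(0.3095/0.0387) = 0.92836

D_KL(P||Q) = -0.22467 - 0.13385 + 0.39893 + 0.92836 = 0.96877 ≈ 0.9688 bits

D_KL(Q||P) = Σ Q(x) log₂(Q(x)/P(x))

Computing term by term:
  Q(1)·log₂(Q(1)/P(1)) = 0.4513·log₂(0.4513/0.1111) = 0.91263
  Q(2)·log₂(Q(2)/P(2)) = 0.2623·log₂(0.2623/0.1245) = 0.28199
  Q(3)·log₂(Q(3)/P(3)) = 0.2477·log₂(0.2477/0.4549) = -0.21722
  Q(4)·log₂(Q(4)/P(4)) = 0.0387·log₂(0.0387/0.3095) = -0.11608

D_KL(Q||P) = 0.91263 + 0.28199 - 0.21722 - 0.11608 = 0.86132 ≈ 0.8613 bits

These are NOT equal (difference: 0.1075 bits). KL divergence is asymmetric: D_KL(P||Q) ≠ D_KL(Q||P) in general.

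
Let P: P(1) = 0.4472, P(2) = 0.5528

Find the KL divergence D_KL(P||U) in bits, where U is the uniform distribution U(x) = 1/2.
0.0081 bits

U(i) = 1/2 for all i

D_KL(P||U) = Σ P(x) log₂(P(x) / (1/2))
           = Σ P(x) log₂(P(x)) + log₂(2)
           = log₂(2) - H(P)

H(P) = -Σ P(x) log₂(P(x)):
  -P(1)·log₂(P(1)) = -(0.4472)·log₂(0.4472) = 0.51920
  -P(2)·log₂(P(2)) = -(0.5528)·log₂(0.5528) = 0.47274
H(P) = 0.51920 + 0.47274 = 0.99194 bits

log₂(2) = 1.00000 bits

D_KL(P||U) = 1.00000 - 0.99194 = 0.00806 ≈ 0.0081 bits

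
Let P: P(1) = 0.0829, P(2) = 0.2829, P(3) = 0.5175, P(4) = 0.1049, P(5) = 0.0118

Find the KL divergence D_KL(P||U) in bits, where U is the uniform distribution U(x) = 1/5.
0.6001 bits

U(i) = 1/5 for all i

D_KL(P||U) = Σ P(x) log₂(P(x) / (1/5))
           = Σ P(x) log₂(P(x)) + log₂(5)
           = log₂(5) - H(P)

H(P) = -Σ P(x) log₂(P(x)):
  -P(1)·log₂(P(1)) = -(0.0829)·log₂(0.0829) = 0.29782
  -P(2)·log₂(P(2)) = -(0.2829)·log₂(0.2829) = 0.51534
  -P(3)·log₂(P(3)) = -(0.5175)·log₂(0.5175) = 0.49182
  -P(4)·log₂(P(4)) = -(0.1049)·log₂(0.1049) = 0.34123
  -P(5)·log₂(P(5)) = -(0.0118)·log₂(0.0118) = 0.07558
H(P) = 0.29782 + 0.51534 + 0.49182 + 0.34123 + 0.07558 = 1.72179 bits

log₂(5) = 2.32193 bits

D_KL(P||U) = 2.32193 - 1.72179 = 0.60014 ≈ 0.6001 bits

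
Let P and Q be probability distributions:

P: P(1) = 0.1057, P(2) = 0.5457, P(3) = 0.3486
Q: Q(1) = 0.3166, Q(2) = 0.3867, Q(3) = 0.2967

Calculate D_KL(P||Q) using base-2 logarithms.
0.1849 bits

D_KL(P||Q) = Σ P(x) log₂(P(x)/Q(x))

Computing term by term:
  P(1)·log₂(P(1)/Q(1)) = 0.1057·log₂(0.1057/0.3166) = -0.16729
  P(2)·log₂(P(2)/Q(2)) = 0.5457·log₂(0.5457/0.3867) = 0.27115
  P(3)·log₂(P(3)/Q(3)) = 0.3486·log₂(0.3486/0.2967) = 0.08107

D_KL(P||Q) = -0.16729 + 0.27115 + 0.08107 = 0.18493 ≈ 0.1849 bits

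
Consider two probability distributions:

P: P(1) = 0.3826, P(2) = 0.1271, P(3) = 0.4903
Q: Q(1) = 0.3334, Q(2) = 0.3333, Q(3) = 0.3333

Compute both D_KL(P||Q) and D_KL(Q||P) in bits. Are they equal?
D_KL(P||Q) = 0.1722 bits, D_KL(Q||P) = 0.2118 bits. No, they are not equal.

D_KL(P||Q) = Σ P(x) log₂(P(x)/Q(x))

Computing term by term:
  P(1)·log₂(P(1)/Q(1)) = 0.3826·log₂(0.3826/0.3334) = 0.07598
  P(2)·log₂(P(2)/Q(2)) = 0.1271·log₂(0.1271/0.3333) = -0.17678
  P(3)·log₂(P(3)/Q(3)) = 0.4903·log₂(0.4903/0.3333) = 0.27302

D_KL(P||Q) = 0.07598 - 0.17678 + 0.27302 = 0.17222 ≈ 0.1722 bits

D_KL(Q||P) = Σ Q(x) log₂(Q(x)/P(x))

Computing term by term:
  Q(1)·log₂(Q(1)/P(1)) = 0.3334·log₂(0.3334/0.3826) = -0.06621
  Q(2)·log₂(Q(2)/P(2)) = 0.3333·log₂(0.3333/0.1271) = 0.46357
  Q(3)·log₂(Q(3)/P(3)) = 0.3333·log₂(0.3333/0.4903) = -0.18560

D_KL(Q||P) = -0.06621 + 0.46357 - 0.18560 = 0.21176 ≈ 0.2118 bits

These are NOT equal (difference: 0.0396 bits). KL divergence is asymmetric: D_KL(P||Q) ≠ D_KL(Q||P) in general.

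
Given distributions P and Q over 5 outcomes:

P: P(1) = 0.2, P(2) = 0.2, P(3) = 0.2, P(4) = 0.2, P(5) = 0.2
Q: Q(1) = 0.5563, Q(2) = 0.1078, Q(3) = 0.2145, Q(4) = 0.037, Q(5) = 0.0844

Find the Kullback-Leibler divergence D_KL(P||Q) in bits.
0.5988 bits

D_KL(P||Q) = Σ P(x) log₂(P(x)/Q(x))

Computing term by term:
  P(1)·log₂(P(1)/Q(1)) = 0.2·log₂(0.2/0.5563) = -0.29517
  P(2)·log₂(P(2)/Q(2)) = 0.2·log₂(0.2/0.1078) = 0.17833
  P(3)·log₂(P(3)/Q(3)) = 0.2·log₂(0.2/0.2145) = -0.02020
  P(4)·log₂(P(4)/Q(4)) = 0.2·log₂(0.2/0.037) = 0.48688
  P(5)·log₂(P(5)/Q(5)) = 0.2·log₂(0.2/0.0844) = 0.24894

D_KL(P||Q) = -0.29517 + 0.17833 - 0.02020 + 0.48688 + 0.24894 = 0.59878 ≈ 0.5988 bits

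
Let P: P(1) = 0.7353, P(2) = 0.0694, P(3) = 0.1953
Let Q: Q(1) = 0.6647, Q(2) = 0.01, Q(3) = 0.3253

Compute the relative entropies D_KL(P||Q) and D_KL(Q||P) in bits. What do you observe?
D_KL(P||Q) = 0.1573 bits, D_KL(Q||P) = 0.1147 bits. The two directions give different values (D_KL(P||Q) exceeds D_KL(Q||P) by 0.0426 bits): KL divergence is asymmetric.

D_KL(P||Q) = Σ P(x) log₂(P(x)/Q(x))

Computing term by term:
  P(1)·log₂(P(1)/Q(1)) = 0.7353·log₂(0.7353/0.6647) = 0.10708
  P(2)·log₂(P(2)/Q(2)) = 0.0694·log₂(0.0694/0.01) = 0.19397
  P(3)·log₂(P(3)/Q(3)) = 0.1953·log₂(0.1953/0.3253) = -0.14376

D_KL(P||Q) = 0.10708 + 0.19397 - 0.14376 = 0.15729 ≈ 0.1573 bits

D_KL(Q||P) = Σ Q(x) log₂(Q(x)/P(x))

Computing term by term:
  Q(1)·log₂(Q(1)/P(1)) = 0.6647·log₂(0.6647/0.7353) = -0.09680
  Q(2)·log₂(Q(2)/P(2)) = 0.01·log₂(0.01/0.0694) = -0.02795
  Q(3)·log₂(Q(3)/P(3)) = 0.3253·log₂(0.3253/0.1953) = 0.23945

D_KL(Q||P) = -0.09680 - 0.02795 + 0.23945 = 0.11470 ≈ 0.1147 bits

These are NOT equal (difference: 0.0426 bits). KL divergence is asymmetric: D_KL(P||Q) ≠ D_KL(Q||P) in general.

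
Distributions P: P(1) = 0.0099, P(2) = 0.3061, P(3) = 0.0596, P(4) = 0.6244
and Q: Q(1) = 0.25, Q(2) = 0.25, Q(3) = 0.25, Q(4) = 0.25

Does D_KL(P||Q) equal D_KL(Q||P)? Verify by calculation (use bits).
D_KL(P||Q) = 0.7445 bits, D_KL(Q||P) = 1.2786 bits. No — D_KL(P||Q) ≠ D_KL(Q||P) for this pair.

D_KL(P||Q) = Σ P(x) log₂(P(x)/Q(x))

Computing term by term:
  P(1)·log₂(P(1)/Q(1)) = 0.0099·log₂(0.0099/0.25) = -0.04612
  P(2)·log₂(P(2)/Q(2)) = 0.3061·log₂(0.3061/0.25) = 0.08940
  P(3)·log₂(P(3)/Q(3)) = 0.0596·log₂(0.0596/0.25) = -0.12329
  P(4)·log₂(P(4)/Q(4)) = 0.6244·log₂(0.6244/0.25) = 0.82455

D_KL(P||Q) = -0.04612 + 0.08940 - 0.12329 + 0.82455 = 0.74454 ≈ 0.7445 bits

D_KL(Q||P) = Σ Q(x) log₂(Q(x)/P(x))

Computing term by term:
  Q(1)·log₂(Q(1)/P(1)) = 0.25·log₂(0.25/0.0099) = 1.16459
  Q(2)·log₂(Q(2)/P(2)) = 0.25·log₂(0.25/0.3061) = -0.07302
  Q(3)·log₂(Q(3)/P(3)) = 0.25·log₂(0.25/0.0596) = 0.51714
  Q(4)·log₂(Q(4)/P(4)) = 0.25·log₂(0.25/0.6244) = -0.33014

D_KL(Q||P) = 1.16459 - 0.07302 + 0.51714 - 0.33014 = 1.27857 ≈ 1.2786 bits

These are NOT equal (difference: 0.5341 bits). KL divergence is asymmetric: D_KL(P||Q) ≠ D_KL(Q||P) in general.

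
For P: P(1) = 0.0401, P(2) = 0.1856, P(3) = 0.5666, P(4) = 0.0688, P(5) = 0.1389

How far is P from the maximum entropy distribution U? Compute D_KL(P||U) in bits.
0.5593 bits

U(i) = 1/5 for all i

D_KL(P||U) = Σ P(x) log₂(P(x) / (1/5))
           = Σ P(x) log₂(P(x)) + log₂(5)
           = log₂(5) - H(P)

H(P) = -Σ P(x) log₂(P(x)):
  -P(1)·log₂(P(1)) = -(0.0401)·log₂(0.0401) = 0.18607
  -P(2)·log₂(P(2)) = -(0.1856)·log₂(0.1856) = 0.45096
  -P(3)·log₂(P(3)) = -(0.5666)·log₂(0.5666) = 0.46438
  -P(4)·log₂(P(4)) = -(0.0688)·log₂(0.0688) = 0.26567
  -P(5)·log₂(P(5)) = -(0.1389)·log₂(0.1389) = 0.39557
H(P) = 0.18607 + 0.45096 + 0.46438 + 0.26567 + 0.39557 = 1.76265 bits

log₂(5) = 2.32193 bits

D_KL(P||U) = 2.32193 - 1.76265 = 0.55928 ≈ 0.5593 bits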